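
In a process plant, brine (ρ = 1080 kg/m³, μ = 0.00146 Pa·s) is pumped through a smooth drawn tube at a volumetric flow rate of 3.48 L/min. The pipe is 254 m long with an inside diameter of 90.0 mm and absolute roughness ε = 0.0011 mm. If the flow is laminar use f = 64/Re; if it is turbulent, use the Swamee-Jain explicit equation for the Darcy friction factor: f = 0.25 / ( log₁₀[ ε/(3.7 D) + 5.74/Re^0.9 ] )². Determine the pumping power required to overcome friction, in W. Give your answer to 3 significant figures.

P ≈ 7.75×10^-4 W

Q = 3.48 L/min = 3.48/60000 = 5.8e-05 m³/s.
Cross-sectional area A = πD²/4 = π(0.09)²/4 = 0.006362 m²; mean velocity V = Q/A = 5.8e-05/0.006362 = 0.009117 m/s.
Reynolds number Re = ρVD/μ = 1080 · 0.009117 · 0.09 / 0.00146 = 607.
Re < 2300 → laminar flow, so f = 64/Re = 64/607 = 0.1054 (the turbulent correlation is not needed).
Darcy-Weisbach: ΔP = f(L/D)(ρV²/2) = 0.1054·(254/0.09)·(1080·0.009117²/2) = 0.1054·2822·0.04488 = 13.36 Pa.
Pumping power P = QΔP = 5.8e-05·13.36 = 7.747×10^-4 W = 7.75×10^-4 W.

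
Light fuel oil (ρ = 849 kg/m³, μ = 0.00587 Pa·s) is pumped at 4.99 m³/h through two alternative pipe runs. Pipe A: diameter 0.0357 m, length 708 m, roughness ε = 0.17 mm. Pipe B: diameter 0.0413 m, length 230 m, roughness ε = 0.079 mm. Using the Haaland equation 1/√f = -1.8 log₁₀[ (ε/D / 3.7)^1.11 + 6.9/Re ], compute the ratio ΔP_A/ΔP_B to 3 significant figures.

ΔP_A/ΔP_B ≈ 6.71

Pipe A: V = Q/A = 0.001386/0.001001 = 1.385 m/s; Re = 7150; ε/D = 0.00476; Haaland → f = 0.03936; ΔP_A = f(L/D)(ρV²/2) = 6.354e+05 Pa.
Pipe B: V = Q/A = 0.001386/0.00134 = 1.035 m/s; Re = 6181; ε/D = 0.00191; Haaland → f = 0.03741; ΔP_B = f(L/D)(ρV²/2) = 9.467e+04 Pa.
ΔP_A/ΔP_B = 6.354e+05/9.467e+04 = 6.71.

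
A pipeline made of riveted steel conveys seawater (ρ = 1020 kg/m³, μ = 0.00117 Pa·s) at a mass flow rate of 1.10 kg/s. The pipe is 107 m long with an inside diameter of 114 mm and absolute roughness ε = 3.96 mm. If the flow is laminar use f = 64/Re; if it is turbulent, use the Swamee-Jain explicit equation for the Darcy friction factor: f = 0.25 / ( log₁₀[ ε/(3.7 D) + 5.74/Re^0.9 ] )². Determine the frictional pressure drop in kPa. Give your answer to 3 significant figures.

ΔP ≈ 0.345 kPa

A = πD²/4 = π(0.114)²/4 = 0.01021 m²; mean velocity V = ṁ/(ρA) = 1.1/(1020 · 0.01021) = 0.1057 m/s.
Reynolds number Re = ρVD/μ = 1020 · 0.1057 · 0.114 / 0.00117 = 1.05e+04.
Re > 4000 → turbulent. Relative roughness ε/D = 0.00396/0.114 = 0.0347. Swamee-Jain: f = 0.25/(log₁₀[0.0347/3.7 + 5.74/1.05e+04^0.9])² = 0.25/(log₁₀[0.00939 + 0.00138])² = 0.25/(-1.968)² = 0.06456.
Darcy-Weisbach: ΔP = f(L/D)(ρV²/2) = 0.06456·(107/0.114)·(1020·0.1057²/2) = 0.06456·938.6·5.693 = 345 Pa.
ΔP = 345 Pa = 0.345 kPa.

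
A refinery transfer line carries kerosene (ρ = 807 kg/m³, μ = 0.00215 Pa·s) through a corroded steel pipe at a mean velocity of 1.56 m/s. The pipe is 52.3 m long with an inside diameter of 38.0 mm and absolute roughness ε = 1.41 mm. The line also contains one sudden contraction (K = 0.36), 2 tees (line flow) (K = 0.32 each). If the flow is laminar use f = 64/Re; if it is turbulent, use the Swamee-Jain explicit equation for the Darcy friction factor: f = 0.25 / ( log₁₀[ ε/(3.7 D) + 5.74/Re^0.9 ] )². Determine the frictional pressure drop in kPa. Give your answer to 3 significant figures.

ΔP ≈ 88.1 kPa

Reynolds number Re = ρVD/μ = 807 · 1.56 · 0.038 / 0.00215 = 2.225e+04.
Re > 4000 → turbulent. Relative roughness ε/D = 0.00141/0.038 = 0.0371. Swamee-Jain: f = 0.25/(log₁₀[0.0371/3.7 + 5.74/2.225e+04^0.9])² = 0.25/(log₁₀[0.01 + 0.000702])² = 0.25/(-1.969)² = 0.06446.
Total minor-loss coefficient ΣK = 1·0.36 + 2·0.32 = 1.
ΔP = [f·L/D + ΣK]·(ρV²/2) = [0.06446·52.3/0.038 + 1]·(807·1.56²/2) = [88.72 + 1]·982 = 8.81e+04 Pa.
ΔP = 8.81e+04 Pa = 88.1 kPa.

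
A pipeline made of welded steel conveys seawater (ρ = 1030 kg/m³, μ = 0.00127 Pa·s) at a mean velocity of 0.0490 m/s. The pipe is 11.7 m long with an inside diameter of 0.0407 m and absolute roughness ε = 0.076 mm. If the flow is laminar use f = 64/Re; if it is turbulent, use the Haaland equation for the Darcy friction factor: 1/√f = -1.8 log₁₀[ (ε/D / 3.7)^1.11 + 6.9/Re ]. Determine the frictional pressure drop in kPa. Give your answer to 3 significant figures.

ΔP ≈ 0.0141 kPa

Reynolds number Re = ρVD/μ = 1030 · 0.049 · 0.0407 / 0.00127 = 1617.
Re < 2300 → laminar flow, so f = 64/Re = 64/1617 = 0.03957 (the turbulent correlation is not needed).
Darcy-Weisbach: ΔP = f(L/D)(ρV²/2) = 0.03957·(11.7/0.0407)·(1030·0.049²/2) = 0.03957·287.5·1.237 = 14.07 Pa.
ΔP = 14.07 Pa = 0.0141 kPa.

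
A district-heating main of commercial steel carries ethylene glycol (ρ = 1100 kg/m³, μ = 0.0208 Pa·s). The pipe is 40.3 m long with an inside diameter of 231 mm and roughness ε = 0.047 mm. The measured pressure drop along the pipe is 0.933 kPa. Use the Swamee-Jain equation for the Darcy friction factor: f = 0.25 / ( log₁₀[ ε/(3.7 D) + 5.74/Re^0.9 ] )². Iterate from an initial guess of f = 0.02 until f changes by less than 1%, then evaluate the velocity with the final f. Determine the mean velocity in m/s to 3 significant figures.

V ≈ 0.524 m/s

Rearranging Darcy-Weisbach: V = √(2·ΔP·D/(f·L·ρ)). With ε/D = 4.7e-05/0.231 = 0.000203, iterate starting from f = 0.02:
  f = 0.02 → V = √(2·933·0.231/(0.02·40.3·1100)) = 0.6973 m/s; Re = ρVD/μ = 8518; f → 0.03272
  f = 0.03272 → V = 0.5452 m/s; Re = 6660; f → 0.03505
  f = 0.03505 → V = 0.5267 m/s; Re = 6435; f → 0.03539
Converged (Δf/f < 1%). With the final f = 0.03539: V = √(2·933·0.231/(0.03539·40.3·1100)) = 0.5242 m/s.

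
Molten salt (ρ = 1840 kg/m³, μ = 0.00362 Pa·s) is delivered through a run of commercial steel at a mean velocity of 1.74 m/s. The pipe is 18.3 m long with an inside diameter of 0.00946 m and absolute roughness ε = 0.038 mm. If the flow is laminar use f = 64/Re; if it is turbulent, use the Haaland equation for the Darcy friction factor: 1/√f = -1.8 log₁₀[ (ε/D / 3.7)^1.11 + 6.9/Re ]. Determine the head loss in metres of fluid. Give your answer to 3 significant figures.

Reynolds number Re = ρVD/μ = 1840 · 1.74 · 0.00946 / 0.00362 = 8367.
Re > 4000 → turbulent. Relative roughness ε/D = 3.8e-05/0.00946 = 0.00402. Haaland: 1/√f = -1.8 log₁₀[(0.00402/3.7)^1.11 + 6.9/8367] = -1.8 log₁₀[0.000512 + 0.000825] = 5.173, so f = 0.03737.
Darcy-Weisbach: ΔP = f(L/D)(ρV²/2) = 0.03737·(18.3/0.00946)·(1840·1.74²/2) = 0.03737·1934·2785 = 2.014e+05 Pa.
Head loss h_f = ΔP/(ρg) = 2.014e+05/(1840·9.81) = 11.2 m.

h_f ≈ 11.2 m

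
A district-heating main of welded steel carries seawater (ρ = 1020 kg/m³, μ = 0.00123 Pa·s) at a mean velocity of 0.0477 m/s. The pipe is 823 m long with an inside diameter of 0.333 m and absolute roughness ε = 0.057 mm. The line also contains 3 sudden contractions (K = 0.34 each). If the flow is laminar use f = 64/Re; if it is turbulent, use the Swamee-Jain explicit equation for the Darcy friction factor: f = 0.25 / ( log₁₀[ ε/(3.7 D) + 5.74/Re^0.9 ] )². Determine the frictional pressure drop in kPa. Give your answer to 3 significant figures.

Reynolds number Re = ρVD/μ = 1020 · 0.0477 · 0.333 / 0.00123 = 1.317e+04.
Re > 4000 → turbulent. Relative roughness ε/D = 5.7e-05/0.333 = 0.000171. Swamee-Jain: f = 0.25/(log₁₀[0.000171/3.7 + 5.74/1.317e+04^0.9])² = 0.25/(log₁₀[4.63e-05 + 0.00113])² = 0.25/(-2.931)² = 0.0291.
Total minor-loss coefficient ΣK = 3·0.34 = 1.02.
ΔP = [f·L/D + ΣK]·(ρV²/2) = [0.0291·823/0.333 + 1.02]·(1020·0.0477²/2) = [71.91 + 1.02]·1.16 = 84.63 Pa.
ΔP = 84.63 Pa = 0.0846 kPa.

ΔP ≈ 0.0846 kPa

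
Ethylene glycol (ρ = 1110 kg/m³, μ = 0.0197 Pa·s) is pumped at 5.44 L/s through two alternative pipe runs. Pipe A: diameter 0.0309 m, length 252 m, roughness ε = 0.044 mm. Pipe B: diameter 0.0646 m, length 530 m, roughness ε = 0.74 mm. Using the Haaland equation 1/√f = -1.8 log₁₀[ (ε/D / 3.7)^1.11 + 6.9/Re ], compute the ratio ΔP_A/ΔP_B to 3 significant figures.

ΔP_A/ΔP_B ≈ 12.5

Pipe A: V = Q/A = 0.00544/0.0007499 = 7.254 m/s; Re = 1.263e+04; ε/D = 0.00142; Haaland → f = 0.03111; ΔP_A = f(L/D)(ρV²/2) = 7.41e+06 Pa.
Pipe B: V = Q/A = 0.00544/0.003278 = 1.66 m/s; Re = 6041; ε/D = 0.0115; Haaland → f = 0.04726; ΔP_B = f(L/D)(ρV²/2) = 5.928e+05 Pa.
ΔP_A/ΔP_B = 7.41e+06/5.928e+05 = 12.5.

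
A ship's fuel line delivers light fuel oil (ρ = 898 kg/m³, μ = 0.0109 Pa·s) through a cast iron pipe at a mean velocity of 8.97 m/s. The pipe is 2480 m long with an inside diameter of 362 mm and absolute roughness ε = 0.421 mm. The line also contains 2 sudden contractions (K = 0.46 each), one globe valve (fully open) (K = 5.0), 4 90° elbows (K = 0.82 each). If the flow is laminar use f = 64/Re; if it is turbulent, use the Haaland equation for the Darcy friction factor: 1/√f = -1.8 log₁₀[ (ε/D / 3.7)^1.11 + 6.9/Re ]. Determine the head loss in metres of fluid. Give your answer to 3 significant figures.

Reynolds number Re = ρVD/μ = 898 · 8.97 · 0.362 / 0.0109 = 2.675e+05.
Re > 4000 → turbulent. Relative roughness ε/D = 0.000421/0.362 = 0.00116. Haaland: 1/√f = -1.8 log₁₀[(0.00116/3.7)^1.11 + 6.9/2.675e+05] = -1.8 log₁₀[0.000129 + 2.58e-05] = 6.856, so f = 0.02127.
Total minor-loss coefficient ΣK = 2·0.46 + 1·5 + 4·0.82 = 9.2.
ΔP = [f·L/D + ΣK]·(ρV²/2) = [0.02127·2480/0.362 + 9.2]·(898·8.97²/2) = [145.7 + 9.2]·3.613e+04 = 5.597e+06 Pa.
Head loss h_f = ΔP/(ρg) = 5.597e+06/(898·9.81) = 635 m.

h_f ≈ 635 m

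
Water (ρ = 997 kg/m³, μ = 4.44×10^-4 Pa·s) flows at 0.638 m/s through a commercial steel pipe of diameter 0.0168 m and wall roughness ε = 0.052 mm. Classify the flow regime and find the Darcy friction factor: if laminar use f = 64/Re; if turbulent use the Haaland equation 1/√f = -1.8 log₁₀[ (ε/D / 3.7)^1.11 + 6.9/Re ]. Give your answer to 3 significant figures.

Re = ρVD/μ = 997·0.638·0.0168/0.000444 = 2.407e+04.
Re > 4000 → turbulent. ε/D = 5.2e-05/0.0168 = 0.0031; Haaland: 1/√f = -1.8 log₁₀[0.000384 + 0.000287] = 5.713, so f = 0.03064.

f ≈ 0.0306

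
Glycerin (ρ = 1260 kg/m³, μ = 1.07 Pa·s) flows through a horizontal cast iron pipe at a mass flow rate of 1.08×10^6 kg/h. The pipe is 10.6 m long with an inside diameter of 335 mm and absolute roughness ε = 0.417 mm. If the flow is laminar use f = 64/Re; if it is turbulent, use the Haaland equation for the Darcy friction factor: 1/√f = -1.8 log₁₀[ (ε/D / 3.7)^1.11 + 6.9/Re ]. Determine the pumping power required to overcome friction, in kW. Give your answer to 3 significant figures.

ṁ = 1.08×10^6 kg/h = 1.08×10^6/3600 = 300 kg/s.
A = πD²/4 = π(0.335)²/4 = 0.08814 m²; mean velocity V = ṁ/(ρA) = 300/(1260 · 0.08814) = 2.701 m/s.
Reynolds number Re = ρVD/μ = 1260 · 2.701 · 0.335 / 1.07 = 1066.
Re < 2300 → laminar flow, so f = 64/Re = 64/1066 = 0.06006 (the turbulent correlation is not needed).
Darcy-Weisbach: ΔP = f(L/D)(ρV²/2) = 0.06006·(10.6/0.335)·(1260·2.701²/2) = 0.06006·31.64·4597 = 8736 Pa.
Q = ṁ/ρ = 300/1260 = 0.2381 m³/s.
Pumping power P = QΔP = 0.2381·8736 = 2080 W = 2.08 kW.

P ≈ 2.08 kW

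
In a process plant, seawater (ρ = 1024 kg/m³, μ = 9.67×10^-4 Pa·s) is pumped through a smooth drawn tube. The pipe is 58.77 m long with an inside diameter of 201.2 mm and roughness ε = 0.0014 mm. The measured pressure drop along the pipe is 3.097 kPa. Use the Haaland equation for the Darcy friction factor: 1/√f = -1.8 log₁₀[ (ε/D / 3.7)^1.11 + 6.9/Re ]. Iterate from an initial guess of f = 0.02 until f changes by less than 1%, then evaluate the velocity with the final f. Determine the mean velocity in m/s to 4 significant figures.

V ≈ 1.180 m/s

Rearranging Darcy-Weisbach: V = √(2·ΔP·D/(f·L·ρ)). With ε/D = 1.4e-06/0.2012 = 6.96e-06, iterate starting from f = 0.02:
  f = 0.02 → V = √(2·3097·0.2012/(0.02·58.77·1024)) = 1.018 m/s; Re = ρVD/μ = 2.168e+05; f → 0.0153
  f = 0.0153 → V = 1.163 m/s; Re = 2.479e+05; f → 0.01492
  f = 0.01492 → V = 1.178 m/s; Re = 2.51e+05; f → 0.01488
Converged (Δf/f < 1%). With the final f = 0.01488: V = √(2·3097·0.2012/(0.01488·58.77·1024)) = 1.18 m/s.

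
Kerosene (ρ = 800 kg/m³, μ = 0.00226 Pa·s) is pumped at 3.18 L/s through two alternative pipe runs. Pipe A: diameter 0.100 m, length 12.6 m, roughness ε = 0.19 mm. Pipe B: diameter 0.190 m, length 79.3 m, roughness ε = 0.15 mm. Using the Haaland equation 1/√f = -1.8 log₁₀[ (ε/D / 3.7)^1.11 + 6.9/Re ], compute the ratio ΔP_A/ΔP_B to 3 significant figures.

Pipe A: V = Q/A = 0.00318/0.007854 = 0.4049 m/s; Re = 1.433e+04; ε/D = 0.0019; Haaland → f = 0.03107; ΔP_A = f(L/D)(ρV²/2) = 256.7 Pa.
Pipe B: V = Q/A = 0.00318/0.02835 = 0.1122 m/s; Re = 7543; ε/D = 0.000789; Haaland → f = 0.03428; ΔP_B = f(L/D)(ρV²/2) = 72 Pa.
ΔP_A/ΔP_B = 256.7/72 = 3.57.

ΔP_A/ΔP_B ≈ 3.57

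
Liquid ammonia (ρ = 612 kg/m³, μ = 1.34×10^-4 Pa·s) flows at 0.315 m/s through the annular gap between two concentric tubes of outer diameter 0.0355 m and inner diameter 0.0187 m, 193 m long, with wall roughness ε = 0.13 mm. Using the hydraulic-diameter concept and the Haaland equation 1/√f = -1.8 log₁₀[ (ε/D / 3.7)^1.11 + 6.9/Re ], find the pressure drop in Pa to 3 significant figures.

Hydraulic diameter D_h = 4A/P = D_o - D_i = 0.0355 - 0.0187 = 0.0168 m.
Re = ρVD_h/μ = 612·0.315·0.0168/0.000134 = 2.417e+04.
ε/D_h = 0.00013/0.0168 = 0.00774; Haaland gives 1/√f = -1.8 log₁₀[0.00106+0.000285] = 5.167, so f = 0.03745.
ΔP = f(L/D_h)(ρV²/2) = 0.03745·193/0.0168·30.36 = 1.306e+04 Pa.

ΔP ≈ 13100 Pa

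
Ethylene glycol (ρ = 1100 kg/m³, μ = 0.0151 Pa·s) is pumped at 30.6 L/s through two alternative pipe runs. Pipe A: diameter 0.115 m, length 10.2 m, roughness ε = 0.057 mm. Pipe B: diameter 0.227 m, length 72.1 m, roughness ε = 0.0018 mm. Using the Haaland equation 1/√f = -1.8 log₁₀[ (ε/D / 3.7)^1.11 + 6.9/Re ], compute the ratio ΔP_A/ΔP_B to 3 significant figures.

ΔP_A/ΔP_B ≈ 3.71

Pipe A: V = Q/A = 0.0306/0.01039 = 2.946 m/s; Re = 2.468e+04; ε/D = 0.000496; Haaland → f = 0.02546; ΔP_A = f(L/D)(ρV²/2) = 1.078e+04 Pa.
Pipe B: V = Q/A = 0.0306/0.04047 = 0.7561 m/s; Re = 1.25e+04; ε/D = 7.93e-06; Haaland → f = 0.02908; ΔP_B = f(L/D)(ρV²/2) = 2904 Pa.
ΔP_A/ΔP_B = 1.078e+04/2904 = 3.71.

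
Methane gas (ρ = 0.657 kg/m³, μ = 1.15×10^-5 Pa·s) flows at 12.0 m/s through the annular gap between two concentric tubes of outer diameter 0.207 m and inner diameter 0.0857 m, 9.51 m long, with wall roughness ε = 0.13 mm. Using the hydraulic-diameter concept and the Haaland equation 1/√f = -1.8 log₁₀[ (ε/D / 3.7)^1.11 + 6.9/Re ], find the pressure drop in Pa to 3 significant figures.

ΔP ≈ 83.8 Pa

Hydraulic diameter D_h = 4A/P = D_o - D_i = 0.207 - 0.0857 = 0.1213 m.
Re = ρVD_h/μ = 0.657·12·0.1213/1.15e-05 = 8.316e+04.
ε/D_h = 0.00013/0.1213 = 0.00107; Haaland gives 1/√f = -1.8 log₁₀[0.000118+8.3e-05] = 6.653, so f = 0.02259.
ΔP = f(L/D_h)(ρV²/2) = 0.02259·9.51/0.1213·47.3 = 83.78 Pa.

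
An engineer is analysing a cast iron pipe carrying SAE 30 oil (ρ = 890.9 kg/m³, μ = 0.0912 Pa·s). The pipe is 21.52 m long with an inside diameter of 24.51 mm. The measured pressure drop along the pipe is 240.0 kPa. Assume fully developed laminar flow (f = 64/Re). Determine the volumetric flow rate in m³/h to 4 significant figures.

Q ≈ 3.899 m³/h

For laminar flow, f = 64/Re with Re = ρVD/μ, so Darcy-Weisbach reduces to ΔP = 32μLV/D². Solving for V: V = ΔP·D²/(32μL) = 2.4e+05·(0.02451)²/(32·0.0912·21.52) = 2.296 m/s.
Check: Re = ρVD/μ = 890.9·2.296·0.02451/0.0912 = 549.7 < 2300, so the laminar assumption holds.
Q = V·A = 2.296·(π/4·0.02451²) = 0.001083 m³/s = 3.899 m³/h.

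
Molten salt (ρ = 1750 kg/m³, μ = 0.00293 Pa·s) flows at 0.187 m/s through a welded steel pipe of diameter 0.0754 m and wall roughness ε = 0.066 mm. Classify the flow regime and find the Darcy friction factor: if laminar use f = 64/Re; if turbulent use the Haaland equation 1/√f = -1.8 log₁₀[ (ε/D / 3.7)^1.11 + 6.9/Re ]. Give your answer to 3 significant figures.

f ≈ 0.0334

Re = ρVD/μ = 1750·0.187·0.0754/0.00293 = 8421.
Re > 4000 → turbulent. ε/D = 6.6e-05/0.0754 = 0.000875; Haaland: 1/√f = -1.8 log₁₀[9.44e-05 + 0.000819] = 5.47, so f = 0.03342.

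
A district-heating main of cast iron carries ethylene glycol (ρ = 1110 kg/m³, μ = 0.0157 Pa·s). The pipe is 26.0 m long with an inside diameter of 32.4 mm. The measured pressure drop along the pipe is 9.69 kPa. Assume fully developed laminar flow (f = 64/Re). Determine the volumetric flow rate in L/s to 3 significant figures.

For laminar flow, f = 64/Re with Re = ρVD/μ, so Darcy-Weisbach reduces to ΔP = 32μLV/D². Solving for V: V = ΔP·D²/(32μL) = 9690·(0.0324)²/(32·0.0157·26) = 0.7787 m/s.
Check: Re = ρVD/μ = 1110·0.7787·0.0324/0.0157 = 1784 < 2300, so the laminar assumption holds.
Q = V·A = 0.7787·(π/4·0.0324²) = 0.0006421 m³/s = 0.642 L/s.

Q ≈ 0.642 L/s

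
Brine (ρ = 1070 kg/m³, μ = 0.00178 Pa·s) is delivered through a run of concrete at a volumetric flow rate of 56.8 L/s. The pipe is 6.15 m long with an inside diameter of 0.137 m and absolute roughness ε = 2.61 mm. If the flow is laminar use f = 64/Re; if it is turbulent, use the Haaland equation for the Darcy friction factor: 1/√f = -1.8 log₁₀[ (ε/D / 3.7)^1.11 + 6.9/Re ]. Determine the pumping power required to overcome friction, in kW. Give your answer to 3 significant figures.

Q = 56.8 L/s = 56.8/1000 = 0.0568 m³/s.
Cross-sectional area A = πD²/4 = π(0.137)²/4 = 0.01474 m²; mean velocity V = Q/A = 0.0568/0.01474 = 3.853 m/s.
Reynolds number Re = ρVD/μ = 1070 · 3.853 · 0.137 / 0.00178 = 3.173e+05.
Re > 4000 → turbulent. Relative roughness ε/D = 0.00261/0.137 = 0.0191. Haaland: 1/√f = -1.8 log₁₀[(0.0191/3.7)^1.11 + 6.9/3.173e+05] = -1.8 log₁₀[0.00288 + 2.17e-05] = 4.566, so f = 0.04796.
Darcy-Weisbach: ΔP = f(L/D)(ρV²/2) = 0.04796·(6.15/0.137)·(1070·3.853²/2) = 0.04796·44.89·7943 = 1.71e+04 Pa.
Pumping power P = QΔP = 0.0568·1.71e+04 = 971.4 W = 0.971 kW.

P ≈ 0.971 kW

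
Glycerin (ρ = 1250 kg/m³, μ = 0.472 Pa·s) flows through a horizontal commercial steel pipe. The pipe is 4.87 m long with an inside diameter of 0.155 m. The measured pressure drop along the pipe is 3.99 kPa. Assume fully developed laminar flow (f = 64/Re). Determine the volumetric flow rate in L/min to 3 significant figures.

Q ≈ 1480 L/min

For laminar flow, f = 64/Re with Re = ρVD/μ, so Darcy-Weisbach reduces to ΔP = 32μLV/D². Solving for V: V = ΔP·D²/(32μL) = 3990·(0.155)²/(32·0.472·4.87) = 1.303 m/s.
Check: Re = ρVD/μ = 1250·1.303·0.155/0.472 = 535 < 2300, so the laminar assumption holds.
Q = V·A = 1.303·(π/4·0.155²) = 0.02459 m³/s = 1480 L/min.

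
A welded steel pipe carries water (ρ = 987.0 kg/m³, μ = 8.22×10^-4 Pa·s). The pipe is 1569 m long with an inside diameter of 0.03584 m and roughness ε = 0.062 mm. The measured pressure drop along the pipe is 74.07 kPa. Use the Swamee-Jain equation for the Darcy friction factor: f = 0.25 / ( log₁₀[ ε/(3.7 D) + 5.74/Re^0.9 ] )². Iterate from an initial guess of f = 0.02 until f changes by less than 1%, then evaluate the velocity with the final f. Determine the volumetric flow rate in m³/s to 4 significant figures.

Rearranging Darcy-Weisbach: V = √(2·ΔP·D/(f·L·ρ)). With ε/D = 6.2e-05/0.03584 = 0.00173, iterate starting from f = 0.02:
  f = 0.02 → V = √(2·7.407e+04·0.03584/(0.02·1569·987)) = 0.414 m/s; Re = ρVD/μ = 1.782e+04; f → 0.03019
  f = 0.03019 → V = 0.337 m/s; Re = 1.45e+04; f → 0.03135
  f = 0.03135 → V = 0.3307 m/s; Re = 1.423e+04; f → 0.03146
Converged (Δf/f < 1%). With the final f = 0.03146: V = √(2·7.407e+04·0.03584/(0.03146·1569·987)) = 0.3301 m/s.
Q = V·A = 0.3301·(π/4·0.03584²) = 0.000333 m³/s = 3.330×10^-4 m³/s.

Q ≈ 3.330×10^-4 m³/s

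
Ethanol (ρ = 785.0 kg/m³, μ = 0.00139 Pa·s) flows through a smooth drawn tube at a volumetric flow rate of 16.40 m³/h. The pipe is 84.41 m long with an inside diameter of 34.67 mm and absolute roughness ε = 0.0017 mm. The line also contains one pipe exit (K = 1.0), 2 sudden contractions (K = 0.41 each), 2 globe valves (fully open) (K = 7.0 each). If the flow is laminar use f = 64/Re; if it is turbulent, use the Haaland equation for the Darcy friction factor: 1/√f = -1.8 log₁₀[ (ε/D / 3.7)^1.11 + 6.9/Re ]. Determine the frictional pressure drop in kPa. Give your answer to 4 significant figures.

Q = 16.40 m³/h = 16.40/3600 = 0.004556 m³/s.
Cross-sectional area A = πD²/4 = π(0.03467)²/4 = 0.0009441 m²; mean velocity V = Q/A = 0.004556/0.0009441 = 4.826 m/s.
Reynolds number Re = ρVD/μ = 785 · 4.826 · 0.03467 / 0.00139 = 9.448e+04.
Re > 4000 → turbulent. Relative roughness ε/D = 1.7e-06/0.03467 = 4.9e-05. Haaland: 1/√f = -1.8 log₁₀[(4.9e-05/3.7)^1.11 + 6.9/9.448e+04] = -1.8 log₁₀[3.85e-06 + 7.3e-05] = 7.406, so f = 0.01823.
Total minor-loss coefficient ΣK = 1·1 + 2·0.41 + 2·7 = 15.8.
ΔP = [f·L/D + ΣK]·(ρV²/2) = [0.01823·84.41/0.03467 + 15.8]·(785·4.826²/2) = [44.39 + 15.8]·9140 = 5.503e+05 Pa.
ΔP = 5.503e+05 Pa = 550.3 kPa.

ΔP ≈ 550.3 kPa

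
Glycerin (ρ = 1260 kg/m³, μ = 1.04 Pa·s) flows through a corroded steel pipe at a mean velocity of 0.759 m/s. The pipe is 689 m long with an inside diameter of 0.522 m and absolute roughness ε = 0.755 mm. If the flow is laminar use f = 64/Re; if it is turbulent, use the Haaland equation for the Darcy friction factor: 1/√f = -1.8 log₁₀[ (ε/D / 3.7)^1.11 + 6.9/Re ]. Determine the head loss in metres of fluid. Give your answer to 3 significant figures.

h_f ≈ 5.17 m

Reynolds number Re = ρVD/μ = 1260 · 0.759 · 0.522 / 1.04 = 480.
Re < 2300 → laminar flow, so f = 64/Re = 64/480 = 0.1333 (the turbulent correlation is not needed).
Darcy-Weisbach: ΔP = f(L/D)(ρV²/2) = 0.1333·(689/0.522)·(1260·0.759²/2) = 0.1333·1320·362.9 = 6.387e+04 Pa.
Head loss h_f = ΔP/(ρg) = 6.387e+04/(1260·9.81) = 5.17 m.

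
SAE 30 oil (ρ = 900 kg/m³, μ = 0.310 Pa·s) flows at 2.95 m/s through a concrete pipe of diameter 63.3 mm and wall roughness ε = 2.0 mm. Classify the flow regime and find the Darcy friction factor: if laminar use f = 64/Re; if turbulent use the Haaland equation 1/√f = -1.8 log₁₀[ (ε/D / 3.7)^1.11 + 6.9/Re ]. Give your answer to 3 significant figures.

f ≈ 0.118

Re = ρVD/μ = 900·2.95·0.0633/0.31 = 542.1.
Re < 2300 → laminar, so f = 64/Re = 0.1181 (roughness is irrelevant in laminar flow).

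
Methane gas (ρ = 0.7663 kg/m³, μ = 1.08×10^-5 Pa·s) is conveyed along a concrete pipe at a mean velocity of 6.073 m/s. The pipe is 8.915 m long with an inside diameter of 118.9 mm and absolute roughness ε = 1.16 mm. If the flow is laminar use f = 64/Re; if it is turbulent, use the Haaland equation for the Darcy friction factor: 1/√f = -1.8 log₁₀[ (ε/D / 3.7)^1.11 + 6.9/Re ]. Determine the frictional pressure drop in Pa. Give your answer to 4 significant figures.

Reynolds number Re = ρVD/μ = 0.7663 · 6.073 · 0.1189 / 1.08e-05 = 5.123e+04.
Re > 4000 → turbulent. Relative roughness ε/D = 0.00116/0.1189 = 0.00976. Haaland: 1/√f = -1.8 log₁₀[(0.00976/3.7)^1.11 + 6.9/5.123e+04] = -1.8 log₁₀[0.00137 + 0.000135] = 5.08, so f = 0.03876.
Darcy-Weisbach: ΔP = f(L/D)(ρV²/2) = 0.03876·(8.915/0.1189)·(0.7663·6.073²/2) = 0.03876·74.98·14.13 = 41.07 Pa.

ΔP ≈ 41.07 Pa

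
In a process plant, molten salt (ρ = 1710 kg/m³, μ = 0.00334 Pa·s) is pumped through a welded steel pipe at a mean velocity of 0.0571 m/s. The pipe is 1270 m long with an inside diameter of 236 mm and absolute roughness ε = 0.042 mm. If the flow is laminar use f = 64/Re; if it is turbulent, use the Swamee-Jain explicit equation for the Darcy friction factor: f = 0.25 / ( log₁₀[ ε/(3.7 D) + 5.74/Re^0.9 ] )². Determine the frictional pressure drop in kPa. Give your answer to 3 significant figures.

Reynolds number Re = ρVD/μ = 1710 · 0.0571 · 0.236 / 0.00334 = 6899.
Re > 4000 → turbulent. Relative roughness ε/D = 4.2e-05/0.236 = 0.000178. Swamee-Jain: f = 0.25/(log₁₀[0.000178/3.7 + 5.74/6899^0.9])² = 0.25/(log₁₀[4.81e-05 + 0.00201])² = 0.25/(-2.686)² = 0.03466.
Darcy-Weisbach: ΔP = f(L/D)(ρV²/2) = 0.03466·(1270/0.236)·(1710·0.0571²/2) = 0.03466·5381·2.788 = 519.9 Pa.
ΔP = 519.9 Pa = 0.520 kPa.

ΔP ≈ 0.520 kPa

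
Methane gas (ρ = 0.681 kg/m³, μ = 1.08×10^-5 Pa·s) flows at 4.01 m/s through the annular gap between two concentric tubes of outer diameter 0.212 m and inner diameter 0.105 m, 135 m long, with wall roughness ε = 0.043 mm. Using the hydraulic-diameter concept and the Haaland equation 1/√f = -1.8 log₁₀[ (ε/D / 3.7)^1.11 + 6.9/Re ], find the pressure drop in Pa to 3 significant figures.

ΔP ≈ 171 Pa

Hydraulic diameter D_h = 4A/P = D_o - D_i = 0.212 - 0.105 = 0.107 m.
Re = ρVD_h/μ = 0.681·4.01·0.107/1.08e-05 = 2.706e+04.
ε/D_h = 4.3e-05/0.107 = 0.000402; Haaland gives 1/√f = -1.8 log₁₀[3.98e-05+0.000255] = 6.355, so f = 0.02476.
ΔP = f(L/D_h)(ρV²/2) = 0.02476·135/0.107·5.475 = 171.1 Pa.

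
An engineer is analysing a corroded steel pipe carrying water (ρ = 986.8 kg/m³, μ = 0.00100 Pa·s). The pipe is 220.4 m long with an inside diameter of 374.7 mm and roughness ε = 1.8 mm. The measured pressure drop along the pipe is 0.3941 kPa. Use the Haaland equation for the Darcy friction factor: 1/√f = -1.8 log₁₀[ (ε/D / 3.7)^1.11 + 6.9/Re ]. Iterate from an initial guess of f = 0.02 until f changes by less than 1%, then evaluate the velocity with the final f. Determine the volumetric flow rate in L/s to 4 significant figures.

Rearranging Darcy-Weisbach: V = √(2·ΔP·D/(f·L·ρ)). With ε/D = 0.0018/0.3747 = 0.0048, iterate starting from f = 0.02:
  f = 0.02 → V = √(2·394.1·0.3747/(0.02·220.4·986.8)) = 0.2606 m/s; Re = ρVD/μ = 9.635e+04; f → 0.03097
  f = 0.03097 → V = 0.2094 m/s; Re = 7.743e+04; f → 0.03118
Converged (Δf/f < 1%). With the final f = 0.03118: V = √(2·394.1·0.3747/(0.03118·220.4·986.8)) = 0.2087 m/s.
Q = V·A = 0.2087·(π/4·0.3747²) = 0.02301 m³/s = 23.01 L/s.

Q ≈ 23.01 L/s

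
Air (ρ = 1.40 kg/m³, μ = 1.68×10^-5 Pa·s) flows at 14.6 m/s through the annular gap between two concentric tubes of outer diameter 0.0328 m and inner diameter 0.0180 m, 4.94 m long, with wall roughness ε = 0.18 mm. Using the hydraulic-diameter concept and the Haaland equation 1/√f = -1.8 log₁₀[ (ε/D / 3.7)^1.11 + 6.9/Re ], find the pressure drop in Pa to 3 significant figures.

Hydraulic diameter D_h = 4A/P = D_o - D_i = 0.0328 - 0.018 = 0.0148 m.
Re = ρVD_h/μ = 1.4·14.6·0.0148/1.68e-05 = 1.801e+04.
ε/D_h = 0.00018/0.0148 = 0.0122; Haaland gives 1/√f = -1.8 log₁₀[0.00175+0.000383] = 4.807, so f = 0.04328.
ΔP = f(L/D_h)(ρV²/2) = 0.04328·4.94/0.0148·149.2 = 2156 Pa.

ΔP ≈ 2160 Pa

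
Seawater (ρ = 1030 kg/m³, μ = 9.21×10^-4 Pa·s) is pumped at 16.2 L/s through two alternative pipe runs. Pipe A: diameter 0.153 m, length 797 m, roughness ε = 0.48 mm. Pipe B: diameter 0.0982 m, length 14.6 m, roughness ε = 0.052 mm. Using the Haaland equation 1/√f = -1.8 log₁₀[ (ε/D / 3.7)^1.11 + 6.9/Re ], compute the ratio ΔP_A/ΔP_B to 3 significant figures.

ΔP_A/ΔP_B ≈ 8.75

Pipe A: V = Q/A = 0.0162/0.01839 = 0.8811 m/s; Re = 1.508e+05; ε/D = 0.00314; Haaland → f = 0.02732; ΔP_A = f(L/D)(ρV²/2) = 5.69e+04 Pa.
Pipe B: V = Q/A = 0.0162/0.007574 = 2.139 m/s; Re = 2.349e+05; ε/D = 0.00053; Haaland → f = 0.01855; ΔP_B = f(L/D)(ρV²/2) = 6499 Pa.
ΔP_A/ΔP_B = 5.69e+04/6499 = 8.75.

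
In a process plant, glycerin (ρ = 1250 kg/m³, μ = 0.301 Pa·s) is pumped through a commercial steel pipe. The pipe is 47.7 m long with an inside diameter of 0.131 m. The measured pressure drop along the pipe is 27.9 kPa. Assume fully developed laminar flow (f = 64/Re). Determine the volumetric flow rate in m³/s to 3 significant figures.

For laminar flow, f = 64/Re with Re = ρVD/μ, so Darcy-Weisbach reduces to ΔP = 32μLV/D². Solving for V: V = ΔP·D²/(32μL) = 2.79e+04·(0.131)²/(32·0.301·47.7) = 1.042 m/s.
Check: Re = ρVD/μ = 1250·1.042·0.131/0.301 = 566.9 < 2300, so the laminar assumption holds.
Q = V·A = 1.042·(π/4·0.131²) = 0.01405 m³/s = 0.0140 m³/s.

Q ≈ 0.0140 m³/s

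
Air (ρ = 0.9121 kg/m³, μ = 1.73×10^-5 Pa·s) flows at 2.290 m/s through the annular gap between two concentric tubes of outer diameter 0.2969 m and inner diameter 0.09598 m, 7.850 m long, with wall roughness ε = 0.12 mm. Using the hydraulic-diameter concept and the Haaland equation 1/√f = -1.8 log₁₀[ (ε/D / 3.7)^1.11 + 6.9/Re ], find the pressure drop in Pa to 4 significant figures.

ΔP ≈ 2.408 Pa

Hydraulic diameter D_h = 4A/P = D_o - D_i = 0.2969 - 0.09598 = 0.2009 m.
Re = ρVD_h/μ = 0.9121·2.29·0.2009/1.73e-05 = 2.426e+04.
ε/D_h = 0.00012/0.2009 = 0.000597; Haaland gives 1/√f = -1.8 log₁₀[6.18e-05+0.000284] = 6.229, so f = 0.02577.
ΔP = f(L/D_h)(ρV²/2) = 0.02577·7.85/0.2009·2.392 = 2.408 Pa.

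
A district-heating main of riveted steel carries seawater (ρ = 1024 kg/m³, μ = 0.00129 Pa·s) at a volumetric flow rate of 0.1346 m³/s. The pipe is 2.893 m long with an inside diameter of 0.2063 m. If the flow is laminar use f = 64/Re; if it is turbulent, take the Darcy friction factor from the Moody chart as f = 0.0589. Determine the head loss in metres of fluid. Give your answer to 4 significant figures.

Cross-sectional area A = πD²/4 = π(0.2063)²/4 = 0.03343 m²; mean velocity V = Q/A = 0.1346/0.03343 = 4.027 m/s.
Reynolds number Re = ρVD/μ = 1024 · 4.027 · 0.2063 / 0.00129 = 6.594e+05.
Re > 4000 → turbulent; use the Moody-chart value f = 0.0589.
Darcy-Weisbach: ΔP = f(L/D)(ρV²/2) = 0.0589·(2.893/0.2063)·(1024·4.027²/2) = 0.0589·14.02·8302 = 6857 Pa.
Head loss h_f = ΔP/(ρg) = 6857/(1024·9.81) = 0.6826 m.

h_f ≈ 0.6826 m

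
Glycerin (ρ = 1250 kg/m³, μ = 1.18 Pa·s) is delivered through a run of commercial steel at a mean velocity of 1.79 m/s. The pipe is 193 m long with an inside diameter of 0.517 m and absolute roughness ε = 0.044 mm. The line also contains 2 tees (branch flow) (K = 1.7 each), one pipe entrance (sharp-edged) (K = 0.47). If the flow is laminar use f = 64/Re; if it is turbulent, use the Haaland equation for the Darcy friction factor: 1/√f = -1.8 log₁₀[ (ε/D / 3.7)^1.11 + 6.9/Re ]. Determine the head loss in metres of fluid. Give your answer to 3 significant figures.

h_f ≈ 4.61 m

Reynolds number Re = ρVD/μ = 1250 · 1.79 · 0.517 / 1.18 = 980.3.
Re < 2300 → laminar flow, so f = 64/Re = 64/980.3 = 0.06528 (the turbulent correlation is not needed).
Total minor-loss coefficient ΣK = 2·1.7 + 1·0.47 = 3.87.
ΔP = [f·L/D + ΣK]·(ρV²/2) = [0.06528·193/0.517 + 3.87]·(1250·1.79²/2) = [24.37 + 3.87]·2003 = 5.655e+04 Pa.
Head loss h_f = ΔP/(ρg) = 5.655e+04/(1250·9.81) = 4.61 m.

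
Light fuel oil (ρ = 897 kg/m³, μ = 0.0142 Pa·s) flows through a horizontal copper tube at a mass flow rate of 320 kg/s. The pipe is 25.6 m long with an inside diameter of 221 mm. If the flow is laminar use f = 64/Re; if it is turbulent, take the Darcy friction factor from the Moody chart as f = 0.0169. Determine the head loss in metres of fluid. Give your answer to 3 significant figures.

h_f ≈ 8.63 m

A = πD²/4 = π(0.221)²/4 = 0.03836 m²; mean velocity V = ṁ/(ρA) = 320/(897 · 0.03836) = 9.3 m/s.
Reynolds number Re = ρVD/μ = 897 · 9.3 · 0.221 / 0.0142 = 1.298e+05.
Re > 4000 → turbulent; use the Moody-chart value f = 0.0169.
Darcy-Weisbach: ΔP = f(L/D)(ρV²/2) = 0.0169·(25.6/0.221)·(897·9.3²/2) = 0.0169·115.8·3.879e+04 = 7.594e+04 Pa.
Head loss h_f = ΔP/(ρg) = 7.594e+04/(897·9.81) = 8.63 m.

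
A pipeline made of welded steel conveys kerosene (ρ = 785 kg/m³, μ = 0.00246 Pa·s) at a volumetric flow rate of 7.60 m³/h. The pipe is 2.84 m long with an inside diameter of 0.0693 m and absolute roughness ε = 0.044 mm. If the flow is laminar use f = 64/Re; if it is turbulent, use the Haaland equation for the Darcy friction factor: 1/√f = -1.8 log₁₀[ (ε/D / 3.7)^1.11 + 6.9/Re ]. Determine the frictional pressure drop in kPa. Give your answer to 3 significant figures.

Q = 7.60 m³/h = 7.60/3600 = 0.002111 m³/s.
Cross-sectional area A = πD²/4 = π(0.0693)²/4 = 0.003772 m²; mean velocity V = Q/A = 0.002111/0.003772 = 0.5597 m/s.
Reynolds number Re = ρVD/μ = 785 · 0.5597 · 0.0693 / 0.00246 = 1.238e+04.
Re > 4000 → turbulent. Relative roughness ε/D = 4.4e-05/0.0693 = 0.000635. Haaland: 1/√f = -1.8 log₁₀[(0.000635/3.7)^1.11 + 6.9/1.238e+04] = -1.8 log₁₀[6.61e-05 + 0.000557] = 5.769, so f = 0.03005.
Darcy-Weisbach: ΔP = f(L/D)(ρV²/2) = 0.03005·(2.84/0.0693)·(785·0.5597²/2) = 0.03005·40.98·123 = 151.4 Pa.
ΔP = 151.4 Pa = 0.151 kPa.

ΔP ≈ 0.151 kPa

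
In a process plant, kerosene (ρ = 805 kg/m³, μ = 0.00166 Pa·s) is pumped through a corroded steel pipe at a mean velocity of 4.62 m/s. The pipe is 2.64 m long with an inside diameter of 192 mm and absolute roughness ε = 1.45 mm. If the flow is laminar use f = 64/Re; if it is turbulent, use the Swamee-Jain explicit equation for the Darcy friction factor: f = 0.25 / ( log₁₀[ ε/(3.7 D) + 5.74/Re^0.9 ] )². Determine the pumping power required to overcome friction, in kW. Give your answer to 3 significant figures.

P ≈ 0.550 kW

Reynolds number Re = ρVD/μ = 805 · 4.62 · 0.192 / 0.00166 = 4.302e+05.
Re > 4000 → turbulent. Relative roughness ε/D = 0.00145/0.192 = 0.00755. Swamee-Jain: f = 0.25/(log₁₀[0.00755/3.7 + 5.74/4.302e+05^0.9])² = 0.25/(log₁₀[0.00204 + 4.88e-05])² = 0.25/(-2.68)² = 0.03481.
Darcy-Weisbach: ΔP = f(L/D)(ρV²/2) = 0.03481·(2.64/0.192)·(805·4.62²/2) = 0.03481·13.75·8591 = 4112 Pa.
Q = V·A = 4.62·0.02895 = 0.1338 m³/s.
Pumping power P = QΔP = 0.1338·4112 = 550.0 W = 0.550 kW.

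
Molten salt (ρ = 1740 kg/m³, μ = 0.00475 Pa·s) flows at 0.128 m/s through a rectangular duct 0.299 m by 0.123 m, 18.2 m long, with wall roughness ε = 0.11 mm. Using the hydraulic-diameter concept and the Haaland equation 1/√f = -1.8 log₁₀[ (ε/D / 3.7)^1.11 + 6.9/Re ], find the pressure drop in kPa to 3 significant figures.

Hydraulic diameter D_h = 4A/P = 4·(0.299·0.123)/(2·(0.299+0.123)) = 0.1471/0.844 = 0.1743 m.
Re = ρVD_h/μ = 1740·0.128·0.1743/0.00475 = 8173.
ε/D_h = 0.00011/0.1743 = 0.000631; Haaland gives 1/√f = -1.8 log₁₀[6.57e-05+0.000844] = 5.474, so f = 0.03338.
ΔP = f(L/D_h)(ρV²/2) = 0.03338·18.2/0.1743·14.25 = 49.68 Pa.
ΔP = 0.0497 kPa.

ΔP ≈ 0.0497 kPa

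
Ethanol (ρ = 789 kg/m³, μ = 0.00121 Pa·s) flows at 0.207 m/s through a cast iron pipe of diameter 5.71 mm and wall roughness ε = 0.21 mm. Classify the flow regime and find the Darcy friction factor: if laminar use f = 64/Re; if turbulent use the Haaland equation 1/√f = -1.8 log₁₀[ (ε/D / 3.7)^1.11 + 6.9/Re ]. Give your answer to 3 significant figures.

Re = ρVD/μ = 789·0.207·0.00571/0.00121 = 770.7.
Re < 2300 → laminar, so f = 64/Re = 0.08304 (roughness is irrelevant in laminar flow).

f ≈ 0.0830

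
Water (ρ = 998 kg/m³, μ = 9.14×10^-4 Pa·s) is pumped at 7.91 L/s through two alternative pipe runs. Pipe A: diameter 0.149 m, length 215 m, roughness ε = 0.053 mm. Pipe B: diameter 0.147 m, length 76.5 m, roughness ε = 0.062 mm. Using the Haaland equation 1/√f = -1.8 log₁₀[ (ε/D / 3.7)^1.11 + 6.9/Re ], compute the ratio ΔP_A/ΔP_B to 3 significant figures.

ΔP_A/ΔP_B ≈ 2.60

Pipe A: V = Q/A = 0.00791/0.01744 = 0.4536 m/s; Re = 7.38e+04; ε/D = 0.000356; Haaland → f = 0.02038; ΔP_A = f(L/D)(ρV²/2) = 3019 Pa.
Pipe B: V = Q/A = 0.00791/0.01697 = 0.4661 m/s; Re = 7.481e+04; ε/D = 0.000422; Haaland → f = 0.02058; ΔP_B = f(L/D)(ρV²/2) = 1161 Pa.
ΔP_A/ΔP_B = 3019/1161 = 2.60.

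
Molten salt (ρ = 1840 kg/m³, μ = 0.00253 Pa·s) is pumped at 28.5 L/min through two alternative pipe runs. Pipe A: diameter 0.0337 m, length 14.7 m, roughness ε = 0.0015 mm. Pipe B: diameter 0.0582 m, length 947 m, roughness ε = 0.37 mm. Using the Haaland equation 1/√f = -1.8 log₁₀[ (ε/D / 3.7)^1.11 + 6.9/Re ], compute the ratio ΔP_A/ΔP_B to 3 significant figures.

Pipe A: V = Q/A = 0.000475/0.000892 = 0.5325 m/s; Re = 1.305e+04; ε/D = 4.45e-05; Haaland → f = 0.02879; ΔP_A = f(L/D)(ρV²/2) = 3277 Pa.
Pipe B: V = Q/A = 0.000475/0.00266 = 0.1785 m/s; Re = 7557; ε/D = 0.00636; Haaland → f = 0.04072; ΔP_B = f(L/D)(ρV²/2) = 1.943e+04 Pa.
ΔP_A/ΔP_B = 3277/1.943e+04 = 0.169.

ΔP_A/ΔP_B ≈ 0.169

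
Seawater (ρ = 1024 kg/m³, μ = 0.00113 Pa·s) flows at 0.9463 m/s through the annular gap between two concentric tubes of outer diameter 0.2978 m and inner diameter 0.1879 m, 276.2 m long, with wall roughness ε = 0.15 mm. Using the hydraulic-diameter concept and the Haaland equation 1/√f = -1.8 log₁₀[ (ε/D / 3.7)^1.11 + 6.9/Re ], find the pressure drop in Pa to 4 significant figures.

ΔP ≈ 26810 Pa

Hydraulic diameter D_h = 4A/P = D_o - D_i = 0.2978 - 0.1879 = 0.1099 m.
Re = ρVD_h/μ = 1024·0.9463·0.1099/0.00113 = 9.424e+04.
ε/D_h = 0.00015/0.1099 = 0.00136; Haaland gives 1/√f = -1.8 log₁₀[0.000155+7.32e-05] = 6.556, so f = 0.02326.
ΔP = f(L/D_h)(ρV²/2) = 0.02326·276.2/0.1099·458.5 = 2.681e+04 Pa.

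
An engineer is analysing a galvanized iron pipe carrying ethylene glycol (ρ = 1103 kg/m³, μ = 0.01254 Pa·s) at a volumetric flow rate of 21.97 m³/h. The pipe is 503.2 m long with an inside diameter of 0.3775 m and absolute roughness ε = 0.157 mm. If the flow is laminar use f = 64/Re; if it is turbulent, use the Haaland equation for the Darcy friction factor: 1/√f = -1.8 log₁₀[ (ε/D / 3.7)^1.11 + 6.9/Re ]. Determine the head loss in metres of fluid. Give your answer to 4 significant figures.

Q = 21.97 m³/h = 21.97/3600 = 0.006103 m³/s.
Cross-sectional area A = πD²/4 = π(0.3775)²/4 = 0.1119 m²; mean velocity V = Q/A = 0.006103/0.1119 = 0.05453 m/s.
Reynolds number Re = ρVD/μ = 1103 · 0.05453 · 0.3775 / 0.0125 = 1811.
Re < 2300 → laminar flow, so f = 64/Re = 64/1811 = 0.03535 (the turbulent correlation is not needed).
Darcy-Weisbach: ΔP = f(L/D)(ρV²/2) = 0.03535·(503.2/0.3775)·(1103·0.05453²/2) = 0.03535·1333·1.64 = 77.26 Pa.
Head loss h_f = ΔP/(ρg) = 77.26/(1103·9.81) = 0.007140 m.

h_f ≈ 0.007140 m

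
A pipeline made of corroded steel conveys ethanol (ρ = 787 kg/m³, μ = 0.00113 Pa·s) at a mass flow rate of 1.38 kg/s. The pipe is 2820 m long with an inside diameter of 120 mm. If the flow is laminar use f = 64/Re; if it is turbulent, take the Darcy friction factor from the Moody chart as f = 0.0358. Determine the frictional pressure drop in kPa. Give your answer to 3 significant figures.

A = πD²/4 = π(0.12)²/4 = 0.01131 m²; mean velocity V = ṁ/(ρA) = 1.38/(787 · 0.01131) = 0.155 m/s.
Reynolds number Re = ρVD/μ = 787 · 0.155 · 0.12 / 0.00113 = 1.296e+04.
Re > 4000 → turbulent; use the Moody-chart value f = 0.0358.
Darcy-Weisbach: ΔP = f(L/D)(ρV²/2) = 0.0358·(2820/0.12)·(787·0.155²/2) = 0.0358·2.35e+04·9.459 = 7958 Pa.
ΔP = 7958 Pa = 7.96 kPa.

ΔP ≈ 7.96 kPa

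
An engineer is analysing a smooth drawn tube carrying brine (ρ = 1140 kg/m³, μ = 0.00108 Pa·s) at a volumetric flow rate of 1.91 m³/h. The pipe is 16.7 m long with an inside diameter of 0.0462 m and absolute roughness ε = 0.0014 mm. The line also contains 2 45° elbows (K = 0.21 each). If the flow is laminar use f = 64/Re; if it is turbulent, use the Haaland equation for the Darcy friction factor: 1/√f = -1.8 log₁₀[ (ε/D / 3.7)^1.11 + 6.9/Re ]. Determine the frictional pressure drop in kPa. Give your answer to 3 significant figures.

Q = 1.91 m³/h = 1.91/3600 = 0.0005306 m³/s.
Cross-sectional area A = πD²/4 = π(0.0462)²/4 = 0.001676 m²; mean velocity V = Q/A = 0.0005306/0.001676 = 0.3165 m/s.
Reynolds number Re = ρVD/μ = 1140 · 0.3165 · 0.0462 / 0.00108 = 1.543e+04.
Re > 4000 → turbulent. Relative roughness ε/D = 1.4e-06/0.0462 = 3.03e-05. Haaland: 1/√f = -1.8 log₁₀[(3.03e-05/3.7)^1.11 + 6.9/1.543e+04] = -1.8 log₁₀[2.26e-06 + 0.000447] = 6.025, so f = 0.02754.
Total minor-loss coefficient ΣK = 2·0.21 = 0.42.
ΔP = [f·L/D + ΣK]·(ρV²/2) = [0.02754·16.7/0.0462 + 0.42]·(1140·0.3165²/2) = [9.956 + 0.42]·57.09 = 592.4 Pa.
ΔP = 592.4 Pa = 0.592 kPa.

ΔP ≈ 0.592 kPa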